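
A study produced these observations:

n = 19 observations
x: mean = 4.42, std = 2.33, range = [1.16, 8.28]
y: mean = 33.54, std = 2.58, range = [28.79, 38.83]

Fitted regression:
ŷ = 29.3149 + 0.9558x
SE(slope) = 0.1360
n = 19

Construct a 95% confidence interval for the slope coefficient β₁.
The 95% CI for β₁ is (0.6689, 1.2427)

Confidence interval for the slope:

The 95% CI for β₁ is: β̂₁ ± t*(α/2, n-2) × SE(β̂₁)

Step 1: Find critical t-value
- Confidence level = 0.95
- Degrees of freedom = n - 2 = 19 - 2 = 17
- t*(α/2, 17) = 2.1098

Step 2: Calculate margin of error
Margin = 2.1098 × 0.1360 = 0.2869

Step 3: Construct interval
CI = 0.9558 ± 0.2869
CI = (0.6689, 1.2427)

Interpretation: each one-unit increase in x is associated with a change in mean y of between 0.6689 and 1.2427, with 95% confidence.
Since 0 is outside the interval, a two-sided test at α = 0.05 would reject H₀: β₁ = 0.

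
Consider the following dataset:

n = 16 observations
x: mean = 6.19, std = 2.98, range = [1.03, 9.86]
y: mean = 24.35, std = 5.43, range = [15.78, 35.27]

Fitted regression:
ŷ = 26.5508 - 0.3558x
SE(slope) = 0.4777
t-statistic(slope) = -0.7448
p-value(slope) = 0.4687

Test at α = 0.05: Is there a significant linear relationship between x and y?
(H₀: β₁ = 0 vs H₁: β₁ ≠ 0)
p-value = 0.4687 ≥ α = 0.05, so we fail to reject H₀. The relationship is not significant.

Hypothesis test for the slope coefficient:

H₀: β₁ = 0 (no linear relationship)
H₁: β₁ ≠ 0 (linear relationship exists)

Test statistic: t = β̂₁ / SE(β̂₁) = -0.3558 / 0.4777 = -0.7448

p = 0.4687: how often a slope estimate this far from 0 (in SE units) would arise by chance if β₁ were truly 0.

Decision rule: reject H₀ if p-value < α.
p-value = 0.4687 ≥ α = 0.05 → fail to reject H₀.

There is not sufficient evidence at the 5% significance level to conclude that a linear relationship exists between x and y.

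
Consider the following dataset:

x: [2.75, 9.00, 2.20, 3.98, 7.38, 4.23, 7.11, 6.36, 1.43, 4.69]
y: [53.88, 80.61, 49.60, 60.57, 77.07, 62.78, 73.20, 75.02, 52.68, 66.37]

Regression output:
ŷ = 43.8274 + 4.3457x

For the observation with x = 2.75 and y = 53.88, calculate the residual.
Residual = -1.8981

The residual is the difference between the actual value and the predicted value:

Residual = y - ŷ

Step 1: Calculate predicted value
ŷ = 43.8274 + 4.3457 × 2.75
ŷ = 55.7781

Step 2: Calculate residual
Residual = 53.88 - 55.7781
Residual = -1.8981

Sign check: y < ŷ, so the point is below the line and the fit overestimates here.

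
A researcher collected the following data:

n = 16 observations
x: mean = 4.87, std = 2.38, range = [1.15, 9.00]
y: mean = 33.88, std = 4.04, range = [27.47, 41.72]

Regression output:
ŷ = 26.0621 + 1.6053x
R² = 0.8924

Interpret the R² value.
The model explains 89.24% of the variance in y (R² = 0.8924), leaving 10.76% unexplained; the fit is strong.

R² = 1 − SS_res/SS_tot compares the residual scatter to the total scatter of y about its mean.

Here R² = 0.8924:
- Explained: 89.24% of the variation in y
- Unexplained (residual): 100% − 89.24% = 10.76%
- Rule of thumb (below 0.3 weak; 0.3 to below 0.7 moderate; 0.7 and above strong) → strong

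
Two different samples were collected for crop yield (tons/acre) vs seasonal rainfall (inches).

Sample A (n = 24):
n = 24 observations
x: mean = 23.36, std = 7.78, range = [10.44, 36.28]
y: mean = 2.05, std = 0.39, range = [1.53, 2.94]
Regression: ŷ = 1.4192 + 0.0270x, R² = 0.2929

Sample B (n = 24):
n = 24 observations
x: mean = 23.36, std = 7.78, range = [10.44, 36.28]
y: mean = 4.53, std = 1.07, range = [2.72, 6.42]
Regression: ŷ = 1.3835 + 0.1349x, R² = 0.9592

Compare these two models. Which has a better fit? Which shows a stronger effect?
Model B has the better fit (R² = 0.9592 vs 0.2929). Model B shows the stronger effect (|β₁| = 0.1349 vs 0.0270).

Model Comparison:

Fit — compare R²:
- Model A: R² = 0.2929 → 29.29% of variance in crop yield explained
- Model B: R² = 0.9592 → 95.92% of variance in crop yield explained
- 0.9592 > 0.2929 → Model B has the better fit

Which has the larger per-inch effect? (|β₁|)
- Model A: β₁ = 0.0270 → predicted crop yield rises 0.0270 tons/acre per additional inch of rainfall
- Model B: β₁ = 0.1349 → predicted crop yield rises 0.1349 tons/acre per additional inch of rainfall
- |0.0270| < |0.1349| → Model B shows the stronger marginal effect

Note: The two samples could reflect different populations, time periods, or measurement quality.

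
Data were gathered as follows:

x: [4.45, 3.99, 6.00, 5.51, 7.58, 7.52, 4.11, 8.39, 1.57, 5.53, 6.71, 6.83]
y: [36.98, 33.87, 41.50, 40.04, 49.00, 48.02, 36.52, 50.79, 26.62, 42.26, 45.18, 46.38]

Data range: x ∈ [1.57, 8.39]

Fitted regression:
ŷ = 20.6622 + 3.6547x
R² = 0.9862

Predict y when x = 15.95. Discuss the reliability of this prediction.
ŷ = 78.9547, but this is extrapolation (above the data range [1.57, 8.39]) and may be unreliable.

Prediction calculation:
ŷ = 20.6622 + 3.6547 × 15.95
ŷ = 78.9547

Reliability:
- Data range: x ∈ [1.57, 8.39]
- Prediction point: x = 15.95 is 7.56 units above the observed range → this is EXTRAPOLATION, not interpolation

Why that matters here:
- The standard error of prediction grows with (x − x̄)², and x = 15.95 is far from x̄ = 5.68
- The linear relationship may not hold outside the observed range

Report the number if required, but flag clearly that it is an extrapolation.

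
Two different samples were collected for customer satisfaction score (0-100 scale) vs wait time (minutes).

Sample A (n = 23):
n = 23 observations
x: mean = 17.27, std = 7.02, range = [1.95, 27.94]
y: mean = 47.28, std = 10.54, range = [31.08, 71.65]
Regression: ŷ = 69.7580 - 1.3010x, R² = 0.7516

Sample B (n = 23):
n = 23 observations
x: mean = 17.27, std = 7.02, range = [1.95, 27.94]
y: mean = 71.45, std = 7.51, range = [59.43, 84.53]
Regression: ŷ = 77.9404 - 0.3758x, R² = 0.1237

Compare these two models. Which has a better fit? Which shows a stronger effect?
Model A has the better fit (R² = 0.7516 vs 0.1237). Model A shows the stronger effect (|β₁| = 1.3010 vs 0.3758).

Model Comparison:

Goodness of fit (R²):
- Model A: R² = 0.7516 → 75.16% of variance in satisfaction score explained
- Model B: R² = 0.1237 → 12.37% of variance in satisfaction score explained
- 0.7516 > 0.1237 → Model A has the better fit

Strength of effect — compare |β₁|:
- Model A: β₁ = -1.3010 → predicted satisfaction score falls 1.3010 points per additional minute of wait time
- Model B: β₁ = -0.3758 → predicted satisfaction score falls 0.3758 points per additional minute of wait time
- |-1.3010| > |-0.3758| → Model A shows the stronger marginal effect

Note: The two samples could reflect different populations, time periods, or measurement quality.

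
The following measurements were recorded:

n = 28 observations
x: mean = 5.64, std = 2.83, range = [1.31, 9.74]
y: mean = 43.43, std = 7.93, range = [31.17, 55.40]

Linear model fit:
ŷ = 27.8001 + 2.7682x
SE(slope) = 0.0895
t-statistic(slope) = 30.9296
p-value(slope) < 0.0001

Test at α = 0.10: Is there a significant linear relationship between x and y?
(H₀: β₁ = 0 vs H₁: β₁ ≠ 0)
Reject H₀: p-value < 0.0001 < α = 0.10. The linear relationship is significant at the 10% level.

Hypothesis test for the slope coefficient:

H₀: β₁ = 0 (no linear relationship)
H₁: β₁ ≠ 0 (linear relationship exists)

Test statistic: t = β̂₁ / SE(β̂₁) = 2.7682 / 0.0895 = 30.9296

p < 0.0001: how often a slope estimate this far from 0 (in SE units) would arise by chance if β₁ were truly 0.

Decision rule: reject H₀ if p-value < α.
p-value < 0.0001 < α = 0.10 → reject H₀.

There is sufficient evidence at the 10% significance level to conclude that a linear relationship exists between x and y.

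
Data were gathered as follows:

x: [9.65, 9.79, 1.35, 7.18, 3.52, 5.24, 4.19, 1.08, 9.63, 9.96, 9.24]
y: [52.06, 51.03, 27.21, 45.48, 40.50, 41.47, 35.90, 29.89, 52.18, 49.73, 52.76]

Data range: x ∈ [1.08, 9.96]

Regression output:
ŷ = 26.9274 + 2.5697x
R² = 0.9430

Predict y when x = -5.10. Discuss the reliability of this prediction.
The equation gives ŷ = 13.8219; however x = -5.10 is 6.18 units below the observed range, so this extrapolated value should not be trusted.

Prediction calculation:
ŷ = 26.9274 + 2.5697 × (-5.10)
ŷ = 13.8219

Reliability:
- Data range: x ∈ [1.08, 9.96]
- Prediction point: x = -5.10 is 6.18 units below the observed range → this is EXTRAPOLATION, not interpolation

Why that matters here:
- R² describes fit only over the sampled x values; it says nothing about behaviour beyond them
- There are no observations near this x to validate the fitted line there

Report the number if required, but flag clearly that it is an extrapolation.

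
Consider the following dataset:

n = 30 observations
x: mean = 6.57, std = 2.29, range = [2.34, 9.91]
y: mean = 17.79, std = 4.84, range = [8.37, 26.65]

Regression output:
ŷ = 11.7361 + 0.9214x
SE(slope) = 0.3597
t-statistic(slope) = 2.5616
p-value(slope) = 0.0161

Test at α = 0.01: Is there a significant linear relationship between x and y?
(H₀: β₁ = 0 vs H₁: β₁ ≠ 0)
Fail to reject H₀: p-value = 0.0161 ≥ α = 0.01. The linear relationship is not significant at the 1% level.

Hypothesis test for the slope coefficient:

H₀: β₁ = 0 (no linear relationship)
H₁: β₁ ≠ 0 (linear relationship exists)

Test statistic: t = β̂₁ / SE(β̂₁) = 0.9214 / 0.3597 = 2.5616

The p-value (0.0161) is the probability, under H₀, of a t-statistic at least as extreme as |t| = 2.5616 (two-sided, df = n − 2 = 28).

Decision rule: reject H₀ if p-value < α.
p-value = 0.0161 ≥ α = 0.01 → fail to reject H₀.

There is not sufficient evidence at the 1% significance level to conclude that a linear relationship exists between x and y.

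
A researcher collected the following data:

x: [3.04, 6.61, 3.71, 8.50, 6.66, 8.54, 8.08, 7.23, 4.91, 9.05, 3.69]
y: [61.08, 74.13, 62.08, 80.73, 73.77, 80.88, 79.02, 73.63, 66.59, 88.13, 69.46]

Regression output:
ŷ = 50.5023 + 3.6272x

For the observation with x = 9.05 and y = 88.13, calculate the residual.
Residual = 4.8015

The residual is the difference between the actual value and the predicted value:

Residual = y - ŷ

Step 1: Calculate predicted value
ŷ = 50.5023 + 3.6272 × 9.05
ŷ = 83.3285

Step 2: Calculate residual
Residual = 88.13 - 83.3285
Residual = 4.8015

Interpretation: the model underestimates the actual value by 4.8015 at this point (positive residual → observation lies above the fitted line).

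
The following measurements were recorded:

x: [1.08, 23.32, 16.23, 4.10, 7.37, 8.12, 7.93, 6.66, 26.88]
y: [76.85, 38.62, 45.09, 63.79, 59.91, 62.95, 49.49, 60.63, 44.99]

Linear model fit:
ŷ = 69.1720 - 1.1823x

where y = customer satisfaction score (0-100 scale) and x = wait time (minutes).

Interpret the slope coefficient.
For each additional minute of wait time, predicted satisfaction score decreases by approximately 1.1823 points.

β₁ = -1.1823 is the change in predicted satisfaction score (points) per additional minute of wait time.

Interpretation:
- Wait time up by 1 minute → predicted satisfaction score decreases by 1.1823 points
- The effect is assumed constant over the observed range of x (linearity)

The intercept β₀ = 69.1720 is the predicted satisfaction score when wait time = 0; since the smallest observed x is 1.08, this is an extrapolation and mainly anchors the line.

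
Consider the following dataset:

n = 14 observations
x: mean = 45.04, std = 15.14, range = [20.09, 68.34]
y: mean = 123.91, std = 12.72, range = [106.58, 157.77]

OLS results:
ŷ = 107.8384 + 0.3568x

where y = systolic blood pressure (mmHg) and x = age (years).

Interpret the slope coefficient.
On average, blood pressure is about 0.3568 mmHg higher for every extra year of age.

The slope coefficient β₁ = 0.3568 represents the marginal effect of age on blood pressure.

Interpretation:
- Age up by 1 year → predicted blood pressure increases by 0.3568 mmHg
- This is a linear approximation: the same per-unit change is assumed across the whole observed x range
- The sign (+) gives the direction; the magnitude 0.3568 gives the size of the effect per year

(β₀ = 107.8384 is the fitted value at x = 0 and is not part of the slope interpretation.)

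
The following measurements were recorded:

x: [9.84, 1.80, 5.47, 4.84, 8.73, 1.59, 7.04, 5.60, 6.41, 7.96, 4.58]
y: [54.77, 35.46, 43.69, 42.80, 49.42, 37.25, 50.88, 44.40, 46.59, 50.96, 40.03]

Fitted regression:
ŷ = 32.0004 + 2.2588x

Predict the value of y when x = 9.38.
ŷ = 53.1879

x = 9.38 lies inside the observed range [1.59, 9.84], so the fitted equation applies directly:

ŷ = 32.0004 + 2.2588 × 9.38
ŷ = 32.0004 + 21.1875
ŷ = 53.1879

This is a point prediction; actual observations scatter around it by roughly the residual standard deviation.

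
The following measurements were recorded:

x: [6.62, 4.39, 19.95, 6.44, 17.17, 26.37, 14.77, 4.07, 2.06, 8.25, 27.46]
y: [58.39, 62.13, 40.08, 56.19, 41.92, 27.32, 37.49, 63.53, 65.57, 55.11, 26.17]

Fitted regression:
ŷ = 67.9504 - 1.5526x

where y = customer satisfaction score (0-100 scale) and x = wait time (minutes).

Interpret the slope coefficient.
On average, satisfaction score is about 1.5526 points lower for every extra minute of wait time.

β₁ = -1.5526 is the change in predicted satisfaction score (points) per additional minute of wait time.

Interpretation:
- Wait time up by 1 minute → predicted satisfaction score decreases by 1.5526 points
- The effect is assumed constant over the observed range of x (linearity)
- The slope describes association in these data, not necessarily a causal effect

The intercept β₀ = 67.9504 is the predicted satisfaction score when wait time = 0; since the smallest observed x is 2.06, this is an extrapolation and mainly anchors the line.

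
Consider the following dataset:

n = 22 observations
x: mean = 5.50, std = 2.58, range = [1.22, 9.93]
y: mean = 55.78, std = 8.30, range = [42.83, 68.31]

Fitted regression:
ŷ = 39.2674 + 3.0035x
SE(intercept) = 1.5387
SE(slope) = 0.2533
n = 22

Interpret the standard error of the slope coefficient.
The slope 3.0035 is pinned down to within about ±0.2533 (one SE) by these data — relative uncertainty 8.4%, i.e. precise.

SE(β̂₁) = s / √Sxx, where s is the residual standard deviation and Sxx = Σ(x − x̄)². It is the yardstick for how far β̂₁ = 3.0035 could plausibly be from the true slope.

Relative precision:
- SE / |β̂₁| = 0.2533 / 3.0035 = 8.4%
- Rule of thumb (under 20%: precise; 20% to under 50%: moderately precise; 50% or more: imprecise) → precise

Link to interval estimation: a confidence interval for β₁ is β̂₁ ± t* × 0.2533, so SE sets the half-width per unit of t*.

What drives SE(β̂₁): larger n (here n = 22) → smaller SE; wider spread of x values → smaller SE.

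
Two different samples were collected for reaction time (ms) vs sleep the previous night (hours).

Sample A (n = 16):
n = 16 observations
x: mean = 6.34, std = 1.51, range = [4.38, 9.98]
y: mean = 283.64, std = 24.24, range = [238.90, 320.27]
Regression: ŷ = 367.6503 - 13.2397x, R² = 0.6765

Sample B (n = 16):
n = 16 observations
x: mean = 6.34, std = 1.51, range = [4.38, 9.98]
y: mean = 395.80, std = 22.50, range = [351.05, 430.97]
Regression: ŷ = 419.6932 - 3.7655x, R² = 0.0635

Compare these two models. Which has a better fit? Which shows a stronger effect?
Model A has the better fit (R² = 0.6765 vs 0.0635). Model A shows the stronger effect (|β₁| = 13.2397 vs 3.7655).

Model Comparison:

Which explains more variance? (R²)
- Model A: R² = 0.6765 → 67.65% of variance in reaction time explained
- Model B: R² = 0.0635 → 6.35% of variance in reaction time explained
- 0.6765 > 0.0635 → Model A has the better fit

Effect size (slope magnitude):
- Model A: β₁ = -13.2397 → predicted reaction time falls 13.2397 ms per additional hour of sleep
- Model B: β₁ = -3.7655 → predicted reaction time falls 3.7655 ms per additional hour of sleep
- |-13.2397| > |-3.7655| → Model A shows the stronger marginal effect

Note: The two samples could reflect different populations, time periods, or measurement quality.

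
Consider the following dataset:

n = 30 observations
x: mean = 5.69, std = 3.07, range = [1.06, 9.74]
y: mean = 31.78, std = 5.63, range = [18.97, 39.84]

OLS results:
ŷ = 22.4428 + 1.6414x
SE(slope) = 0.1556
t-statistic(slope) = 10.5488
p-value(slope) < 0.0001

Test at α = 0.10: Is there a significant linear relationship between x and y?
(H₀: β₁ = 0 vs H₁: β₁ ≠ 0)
Reject H₀: p-value < 0.0001 < α = 0.10. The linear relationship is significant at the 10% level.

Hypothesis test for the slope coefficient:

H₀: β₁ = 0 (no linear relationship)
H₁: β₁ ≠ 0 (linear relationship exists)

Test statistic: t = β̂₁ / SE(β̂₁) = 1.6414 / 0.1556 = 10.5488

p < 0.0001: how often a slope estimate this far from 0 (in SE units) would arise by chance if β₁ were truly 0.

Decision rule: reject H₀ if p-value < α.
p-value < 0.0001 < α = 0.10 → reject H₀.

There is sufficient evidence at the 10% significance level to conclude that a linear relationship exists between x and y.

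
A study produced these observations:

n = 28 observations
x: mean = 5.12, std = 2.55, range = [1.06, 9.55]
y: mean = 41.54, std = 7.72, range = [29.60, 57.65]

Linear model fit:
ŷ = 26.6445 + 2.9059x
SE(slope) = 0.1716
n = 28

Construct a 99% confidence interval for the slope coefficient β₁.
The 99% CI for β₁ is (2.4291, 3.3827)

Confidence interval for the slope:

The 99% CI for β₁ is: β̂₁ ± t*(α/2, n-2) × SE(β̂₁)

Step 1: Find critical t-value
- Confidence level = 0.99
- Degrees of freedom = n - 2 = 28 - 2 = 26
- t*(α/2, 26) = 2.7787

Step 2: Calculate margin of error
Margin = 2.7787 × 0.1716 = 0.4768

Step 3: Construct interval
CI = 2.9059 ± 0.4768
CI = (2.4291, 3.3827)

Interpretation: intervals built this way capture the true β₁ in 99% of repeated samples; here the plausible range for the per-unit effect of x on y is 2.4291 to 3.3827.
The interval does not include 0, suggesting a significant linear relationship.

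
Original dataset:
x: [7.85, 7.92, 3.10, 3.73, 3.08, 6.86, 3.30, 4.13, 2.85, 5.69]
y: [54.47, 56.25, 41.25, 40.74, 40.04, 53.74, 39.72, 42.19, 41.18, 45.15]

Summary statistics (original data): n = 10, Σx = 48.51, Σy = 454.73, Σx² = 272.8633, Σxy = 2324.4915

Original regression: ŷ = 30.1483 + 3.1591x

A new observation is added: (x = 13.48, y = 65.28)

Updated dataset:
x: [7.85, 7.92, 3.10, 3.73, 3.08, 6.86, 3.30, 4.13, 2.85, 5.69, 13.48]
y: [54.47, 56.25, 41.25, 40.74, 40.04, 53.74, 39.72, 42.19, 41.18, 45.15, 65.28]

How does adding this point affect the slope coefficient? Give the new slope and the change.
The slope changes from 3.1591 to 2.6035 (change of -0.5556, or -17.6%).

The new point has HIGH LEVERAGE: x = 13.48 is far from the original mean x̄ = 48.51/10 ≈ 4.85 (original range [2.85, 7.92]).

Step 1: Update the sums with the new point (n goes from 10 to 11)
Σx  = 48.51 + 13.48 = 61.99
Σy  = 454.73 + 65.28 = 520.01
Σx² = 272.8633 + 13.48² = 272.8633 + 181.7104 = 454.5737
Σxy = 2324.4915 + 13.48×65.28 = 2324.4915 + 879.9744 = 3204.4659

Step 2: Recompute the slope with b₁ = (nΣxy − ΣxΣy) / (nΣx² − (Σx)²)
Numerator   = 11×3204.4659 − 61.99×520.01 = 35249.1249 − 32235.4199 = 3013.7050
Denominator = 11×454.5737 − 61.99² = 5000.3107 − 3842.7601 = 1157.5506
b₁(new) = 3013.7050 / 1157.5506 = 2.6035

(Same formula on the original sums: (10×2324.4915 − 48.51×454.73) / (10×272.8633 − 48.51²) = 1185.9627 / 375.4129 = 3.1591, matching the given fit.)

Step 3: Change in slope
Δβ₁ = 2.6035 − 3.1591 = -0.5556
Relative change = -0.5556 / 3.1591 × 100% = -17.6%
→ the slope decreases when the point is added.

Because the point sits below the extension of the original line at a high-leverage x, it tilts the fit down.
In practice: examine leverage (hᵢ) and Cook's distance rather than deleting it automatically; check such a point for data-entry or measurement error.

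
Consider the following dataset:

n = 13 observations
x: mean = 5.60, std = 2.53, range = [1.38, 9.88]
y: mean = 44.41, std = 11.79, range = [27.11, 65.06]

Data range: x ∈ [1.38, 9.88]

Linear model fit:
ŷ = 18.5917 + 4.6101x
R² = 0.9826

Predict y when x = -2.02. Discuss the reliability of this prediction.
ŷ = 9.2793 (extrapolation — x = -2.02 lies outside [1.38, 9.88], so reliability is low).

Prediction calculation:
ŷ = 18.5917 + 4.6101 × (-2.02)
ŷ = 9.2793

Reliability:
- Data range: x ∈ [1.38, 9.88]
- Prediction point: x = -2.02 is 3.40 units below the observed range → this is EXTRAPOLATION, not interpolation

Why that matters here:
- The linear relationship may not hold outside the observed range
- The standard error of prediction grows with (x − x̄)², and x = -2.02 is far from x̄ = 5.60
- There are no observations near this x to validate the fitted line there

A defensible statement: 'if the linear trend continued to x = -2.02, y would be about 9.2793' — the premise is untested.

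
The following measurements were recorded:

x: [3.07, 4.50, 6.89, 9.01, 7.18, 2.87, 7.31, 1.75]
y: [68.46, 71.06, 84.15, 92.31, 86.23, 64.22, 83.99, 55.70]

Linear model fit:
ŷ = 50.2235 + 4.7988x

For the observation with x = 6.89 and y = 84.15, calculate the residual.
Residual = 0.8628

The residual is the difference between the actual value and the predicted value:

Residual = y - ŷ

Step 1: Calculate predicted value
ŷ = 50.2235 + 4.7988 × 6.89
ŷ = 83.2872

Step 2: Calculate residual
Residual = 84.15 - 83.2872
Residual = 0.8628

Sign check: y > ŷ, so the point is above the line and the fit underestimates here.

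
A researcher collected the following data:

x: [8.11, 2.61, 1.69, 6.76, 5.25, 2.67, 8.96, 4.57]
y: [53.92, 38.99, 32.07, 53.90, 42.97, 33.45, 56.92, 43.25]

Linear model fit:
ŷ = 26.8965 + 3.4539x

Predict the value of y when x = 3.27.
ŷ = 38.1908

To predict y for x = 3.27, substitute into the regression equation:

ŷ = 26.8965 + 3.4539 × 3.27
ŷ = 26.8965 + 11.2943
ŷ = 38.1908

This is a point prediction; actual observations scatter around it by roughly the residual standard deviation.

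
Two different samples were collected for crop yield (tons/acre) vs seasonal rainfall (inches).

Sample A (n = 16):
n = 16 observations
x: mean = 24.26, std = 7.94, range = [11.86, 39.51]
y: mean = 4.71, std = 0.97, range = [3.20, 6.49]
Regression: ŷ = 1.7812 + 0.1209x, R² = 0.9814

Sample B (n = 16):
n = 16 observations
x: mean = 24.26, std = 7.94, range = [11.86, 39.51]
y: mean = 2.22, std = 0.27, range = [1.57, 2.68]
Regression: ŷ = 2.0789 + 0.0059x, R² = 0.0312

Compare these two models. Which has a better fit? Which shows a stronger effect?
Model A has the better fit (R² = 0.9814 vs 0.0312). Model A shows the stronger effect (|β₁| = 0.1209 vs 0.0059).

Model Comparison:

Fit — compare R²:
- Model A: R² = 0.9814 → 98.14% of variance in crop yield explained
- Model B: R² = 0.0312 → 3.12% of variance in crop yield explained
- 0.9814 > 0.0312 → Model A has the better fit

Effect size (slope magnitude):
- Model A: β₁ = 0.1209 → predicted crop yield rises 0.1209 tons/acre per additional inch of rainfall
- Model B: β₁ = 0.0059 → predicted crop yield rises 0.0059 tons/acre per additional inch of rainfall
- |0.1209| > |0.0059| → Model A shows the stronger marginal effect

Notes:
- A steeper slope doesn't make a better model if the scatter around the line is large.
- A better fit (higher R²) doesn't necessarily mean a more important relationship.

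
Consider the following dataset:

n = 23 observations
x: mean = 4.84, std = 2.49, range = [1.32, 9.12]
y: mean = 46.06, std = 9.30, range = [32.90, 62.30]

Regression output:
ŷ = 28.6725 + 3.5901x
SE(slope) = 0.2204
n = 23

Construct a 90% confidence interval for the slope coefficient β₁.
The 90% CI for β₁ is (3.2109, 3.9693)

Confidence interval for the slope:

The 90% CI for β₁ is: β̂₁ ± t*(α/2, n-2) × SE(β̂₁)

Step 1: Find critical t-value
- Confidence level = 0.9
- Degrees of freedom = n - 2 = 23 - 2 = 21
- t*(α/2, 21) = 1.7207

Step 2: Calculate margin of error
Margin = 1.7207 × 0.2204 = 0.3792

Step 3: Construct interval
CI = 3.5901 ± 0.3792
CI = (3.2109, 3.9693)

Interpretation: We are 90% confident that the true slope β₁ lies between 3.2109 and 3.9693.
Since 0 is outside the interval, a two-sided test at α = 0.10 would reject H₀: β₁ = 0.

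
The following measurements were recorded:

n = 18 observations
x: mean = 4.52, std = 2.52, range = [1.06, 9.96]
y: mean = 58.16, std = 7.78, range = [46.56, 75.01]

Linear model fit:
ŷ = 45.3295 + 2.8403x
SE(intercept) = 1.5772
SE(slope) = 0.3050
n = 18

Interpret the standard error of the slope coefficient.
SE(slope) = 0.3050 measures the uncertainty in the estimated slope. The coefficient is estimated precisely (SE/|β̂₁| = 10.7%).

SE(β̂₁) = s / √Sxx, where s is the residual standard deviation and Sxx = Σ(x − x̄)². It is the yardstick for how far β̂₁ = 2.8403 could plausibly be from the true slope.

Relative precision:
- SE / |β̂₁| = 0.3050 / 2.8403 = 10.7%
- Rule of thumb (under 20%: precise; 20% to under 50%: moderately precise; 50% or more: imprecise) → precise

Link to interval estimation: a confidence interval for β₁ is β̂₁ ± t* × 0.3050, so SE sets the half-width per unit of t*.

What drives SE(β̂₁): larger n (here n = 18) → smaller SE; more residual scatter → larger SE.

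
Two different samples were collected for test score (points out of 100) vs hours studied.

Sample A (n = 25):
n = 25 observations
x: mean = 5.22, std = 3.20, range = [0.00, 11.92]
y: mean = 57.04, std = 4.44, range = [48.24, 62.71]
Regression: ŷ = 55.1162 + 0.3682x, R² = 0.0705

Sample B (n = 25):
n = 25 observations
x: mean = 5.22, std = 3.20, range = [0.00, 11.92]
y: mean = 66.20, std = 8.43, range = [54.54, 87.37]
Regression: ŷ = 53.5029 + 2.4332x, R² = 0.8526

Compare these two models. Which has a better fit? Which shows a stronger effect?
Model B has the better fit (R² = 0.8526 vs 0.0705). Model B shows the stronger effect (|β₁| = 2.4332 vs 0.3682).

Model Comparison:

Goodness of fit (R²):
- Model A: R² = 0.0705 → 7.05% of variance in test score explained
- Model B: R² = 0.8526 → 85.26% of variance in test score explained
- 0.8526 > 0.0705 → Model B has the better fit

Which has the larger per-hour effect? (|β₁|)
- Model A: β₁ = 0.3682 → predicted test score rises 0.3682 points per additional hour of study time
- Model B: β₁ = 2.4332 → predicted test score rises 2.4332 points per additional hour of study time
- |0.3682| < |2.4332| → Model B shows the stronger marginal effect

Notes:
- A steeper slope doesn't make a better model if the scatter around the line is large.
- R² measures how tightly points cluster around the line; β₁ measures how steep the line is — they answer different questions.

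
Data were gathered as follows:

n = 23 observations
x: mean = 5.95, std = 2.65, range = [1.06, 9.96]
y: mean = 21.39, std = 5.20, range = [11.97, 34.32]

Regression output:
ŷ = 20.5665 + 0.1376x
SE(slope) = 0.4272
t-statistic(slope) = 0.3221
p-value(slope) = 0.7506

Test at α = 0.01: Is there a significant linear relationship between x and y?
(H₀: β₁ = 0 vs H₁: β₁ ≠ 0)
p-value = 0.7506 ≥ α = 0.01, so we fail to reject H₀. The relationship is not significant.

Hypothesis test for the slope coefficient:

H₀: β₁ = 0 (no linear relationship)
H₁: β₁ ≠ 0 (linear relationship exists)

Test statistic: t = β̂₁ / SE(β̂₁) = 0.1376 / 0.4272 = 0.3221

With df = 21, the two-sided p-value for |t| = 0.3221 is 0.7506.

Decision rule: reject H₀ if p-value < α.
p-value = 0.7506 ≥ α = 0.01 → fail to reject H₀.

Conclusion: the linear association between x and y is not significant at the 1% level.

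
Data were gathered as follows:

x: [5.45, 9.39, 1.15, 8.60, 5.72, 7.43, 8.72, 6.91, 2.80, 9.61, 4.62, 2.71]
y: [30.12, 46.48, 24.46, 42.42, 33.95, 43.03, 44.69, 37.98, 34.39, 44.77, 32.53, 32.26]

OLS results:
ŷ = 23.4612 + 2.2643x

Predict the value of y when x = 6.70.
ŷ = 38.6320

To predict y for x = 6.70, substitute into the regression equation:

ŷ = 23.4612 + 2.2643 × 6.70
ŷ = 23.4612 + 15.1708
ŷ = 38.6320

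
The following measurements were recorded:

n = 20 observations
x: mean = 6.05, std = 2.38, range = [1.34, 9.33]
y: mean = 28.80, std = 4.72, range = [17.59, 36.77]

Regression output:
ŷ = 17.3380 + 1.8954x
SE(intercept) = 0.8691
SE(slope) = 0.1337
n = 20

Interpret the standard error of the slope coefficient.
The slope 1.8954 is pinned down to within about ±0.1337 (one SE) by these data — relative uncertainty 7.1%, i.e. precise.

What SE measures:
- The standard error quantifies the sampling variability of the coefficient estimate
- It is the estimated standard deviation of β̂₁ across hypothetical repeated samples of the same size
- Smaller SE → more precise estimate

Relative precision:
- SE / |β̂₁| = 0.1337 / 1.8954 = 7.1%
- Rule of thumb (under 20%: precise; 20% to under 50%: moderately precise; 50% or more: imprecise) → precise

Link to the t-test: t = β̂₁ / SE(β̂₁) = 1.8954 / 0.1337 = 14.1765, the statistic for H₀: β₁ = 0.

What drives SE(β̂₁): larger n (here n = 20) → smaller SE; more residual scatter → larger SE; wider spread of x values → smaller SE.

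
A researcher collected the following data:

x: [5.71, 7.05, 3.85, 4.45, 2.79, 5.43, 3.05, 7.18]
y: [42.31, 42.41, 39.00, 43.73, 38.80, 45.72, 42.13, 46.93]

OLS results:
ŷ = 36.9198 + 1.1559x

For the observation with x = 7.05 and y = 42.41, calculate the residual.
Residual = -2.6589

The residual is the difference between the actual value and the predicted value:

Residual = y - ŷ

Step 1: Calculate predicted value
ŷ = 36.9198 + 1.1559 × 7.05
ŷ = 45.0689

Step 2: Calculate residual
Residual = 42.41 - 45.0689
Residual = -2.6589

The residual is negative, so the observed y = 42.41 sits below the regression line (the line overestimates it by 2.6589).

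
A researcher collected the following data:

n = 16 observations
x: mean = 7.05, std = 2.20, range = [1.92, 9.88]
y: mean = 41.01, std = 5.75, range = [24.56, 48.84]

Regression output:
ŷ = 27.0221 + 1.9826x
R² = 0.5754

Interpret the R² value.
About 57.54% of the variability in y is accounted for by the regression on x (R² = 0.5754) — a moderate linear fit.

R² (coefficient of determination) measures the proportion of variance in y explained by the regression model.

Here R² = 0.5754:
- Explained: 57.54% of the variation in y
- Unexplained (residual): 100% − 57.54% = 42.46%
- Rule of thumb (below 0.3 weak; 0.3 to below 0.7 moderate; 0.7 and above strong) → moderate

Note: R² says nothing about causation, and a high R² does not by itself mean the linear form is appropriate — check the residuals.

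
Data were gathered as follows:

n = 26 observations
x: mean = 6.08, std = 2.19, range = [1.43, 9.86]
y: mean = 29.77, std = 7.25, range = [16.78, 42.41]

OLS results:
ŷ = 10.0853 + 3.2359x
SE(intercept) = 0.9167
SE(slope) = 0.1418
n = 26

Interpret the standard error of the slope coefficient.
SE(slope) = 0.1418 measures the uncertainty in the estimated slope. The coefficient is estimated precisely (SE/|β̂₁| = 4.4%).

SE(β̂₁) = 0.1418 says: if we drew many samples of n = 26 from the same population and refit each time, the fitted slopes would scatter with a standard deviation of roughly 0.1418 around the true β₁.

Relative precision:
- SE / |β̂₁| = 0.1418 / 3.2359 = 4.4%
- Rule of thumb (under 20%: precise; 20% to under 50%: moderately precise; 50% or more: imprecise) → precise

Link to interval estimation: a confidence interval for β₁ is β̂₁ ± t* × 0.1418, so SE sets the half-width per unit of t*.

What drives SE(β̂₁): larger n (here n = 26) → smaller SE.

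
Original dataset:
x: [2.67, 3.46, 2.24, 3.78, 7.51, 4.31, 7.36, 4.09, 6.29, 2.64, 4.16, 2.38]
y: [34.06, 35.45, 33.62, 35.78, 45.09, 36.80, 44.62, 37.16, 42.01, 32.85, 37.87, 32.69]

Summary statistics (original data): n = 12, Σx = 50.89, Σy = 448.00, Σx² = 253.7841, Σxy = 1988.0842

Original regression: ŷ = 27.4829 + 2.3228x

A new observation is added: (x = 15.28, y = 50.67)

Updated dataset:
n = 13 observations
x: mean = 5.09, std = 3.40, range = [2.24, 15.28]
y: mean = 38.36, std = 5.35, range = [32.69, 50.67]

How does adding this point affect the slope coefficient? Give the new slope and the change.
Adding the point moves β₁ from 2.3228 to 1.4894, i.e. it decreases by 0.8334 (-35.9%).

The new point has HIGH LEVERAGE: x = 15.28 is far from the original mean x̄ = 50.89/12 ≈ 4.24 (original range [2.24, 7.51]).

Step 1: Update the sums with the new point (n goes from 12 to 13)
Σx  = 50.89 + 15.28 = 66.17
Σy  = 448.00 + 50.67 = 498.67
Σx² = 253.7841 + 15.28² = 253.7841 + 233.4784 = 487.2625
Σxy = 1988.0842 + 15.28×50.67 = 1988.0842 + 774.2376 = 2762.3218

Step 2: Recompute the slope with b₁ = (nΣxy − ΣxΣy) / (nΣx² − (Σx)²)
Numerator   = 13×2762.3218 − 66.17×498.67 = 35910.1834 − 32996.9939 = 2913.1895
Denominator = 13×487.2625 − 66.17² = 6334.4125 − 4378.4689 = 1955.9436
b₁(new) = 2913.1895 / 1955.9436 = 1.4894

(Same formula on the original sums: (12×1988.0842 − 50.89×448.00) / (12×253.7841 − 50.89²) = 1058.2904 / 455.6171 = 2.3228, matching the given fit.)

Step 3: Change in slope
Δβ₁ = 1.4894 − 2.3228 = -0.8334
Relative change = -0.8334 / 2.3228 × 100% = -35.9%
→ the slope decreases when the point is added.

Because the point sits below the extension of the original line at a high-leverage x, it tilts the fit down.
In practice: check such a point for data-entry or measurement error; examine leverage (hᵢ) and Cook's distance rather than deleting it automatically.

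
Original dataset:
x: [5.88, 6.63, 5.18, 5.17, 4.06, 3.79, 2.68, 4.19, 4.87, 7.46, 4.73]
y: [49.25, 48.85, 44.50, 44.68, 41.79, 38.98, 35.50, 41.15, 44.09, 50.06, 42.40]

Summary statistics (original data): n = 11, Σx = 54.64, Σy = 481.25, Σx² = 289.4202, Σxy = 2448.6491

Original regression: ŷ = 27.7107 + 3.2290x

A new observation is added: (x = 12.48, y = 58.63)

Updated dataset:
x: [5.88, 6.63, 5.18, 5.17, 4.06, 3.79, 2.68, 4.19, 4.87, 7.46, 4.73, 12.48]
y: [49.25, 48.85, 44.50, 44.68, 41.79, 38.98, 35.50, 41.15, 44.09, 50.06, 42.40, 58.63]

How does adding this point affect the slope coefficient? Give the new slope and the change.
The slope changes from 3.2290 to 2.3030 (change of -0.9260, or -28.7%).

x = 12.48 lies well outside the original x-range [2.68, 7.46] (x̄ ≈ 4.97), so this observation has high leverage and can move the slope substantially.

Step 1: Update the sums with the new point (n goes from 11 to 12)
Σx  = 54.64 + 12.48 = 67.12
Σy  = 481.25 + 58.63 = 539.88
Σx² = 289.4202 + 12.48² = 289.4202 + 155.7504 = 445.1706
Σxy = 2448.6491 + 12.48×58.63 = 2448.6491 + 731.7024 = 3180.3515

Step 2: Recompute the slope with b₁ = (nΣxy − ΣxΣy) / (nΣx² − (Σx)²)
Numerator   = 12×3180.3515 − 67.12×539.88 = 38164.2180 − 36236.7456 = 1927.4724
Denominator = 12×445.1706 − 67.12² = 5342.0472 − 4505.0944 = 836.9528
b₁(new) = 1927.4724 / 836.9528 = 2.3030

(Same formula on the original sums: (11×2448.6491 − 54.64×481.25) / (11×289.4202 − 54.64²) = 639.6401 / 198.0926 = 3.2290, matching the given fit.)

Step 3: Change in slope
Δβ₁ = 2.3030 − 3.2290 = -0.9260
Relative change = -0.9260 / 3.2290 × 100% = -28.7%
→ the slope decreases when the point is added.

A high-leverage point only changes the slope if it is off the original line; here y = 58.63 is below the original trend, so the slope decreases.
In practice: examine leverage (hᵢ) and Cook's distance rather than deleting it automatically; refit with and without it and report both if conclusions differ.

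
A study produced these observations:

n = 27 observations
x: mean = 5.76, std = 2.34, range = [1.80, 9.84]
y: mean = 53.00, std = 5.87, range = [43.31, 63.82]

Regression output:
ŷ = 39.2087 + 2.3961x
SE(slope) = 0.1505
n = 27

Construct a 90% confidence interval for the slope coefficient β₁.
The 90% CI for β₁ is (2.1390, 2.6532)

Confidence interval for the slope:

The 90% CI for β₁ is: β̂₁ ± t*(α/2, n-2) × SE(β̂₁)

Step 1: Find critical t-value
- Confidence level = 0.9
- Degrees of freedom = n - 2 = 27 - 2 = 25
- t*(α/2, 25) = 1.7081

Step 2: Calculate margin of error
Margin = 1.7081 × 0.1505 = 0.2571

Step 3: Construct interval
CI = 2.3961 ± 0.2571
CI = (2.1390, 2.6532)

Interpretation: intervals built this way capture the true β₁ in 90% of repeated samples; here the plausible range for the per-unit effect of x on y is 2.1390 to 2.6532.
Both endpoints are positive, so the data support a genuinely positive slope at this confidence level.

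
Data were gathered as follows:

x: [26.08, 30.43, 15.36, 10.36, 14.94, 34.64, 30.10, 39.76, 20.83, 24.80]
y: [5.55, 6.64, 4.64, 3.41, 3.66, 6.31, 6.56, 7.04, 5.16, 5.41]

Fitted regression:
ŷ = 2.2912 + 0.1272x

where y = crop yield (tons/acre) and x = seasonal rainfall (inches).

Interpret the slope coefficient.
For each additional inch of rainfall, predicted crop yield increases by approximately 0.1272 tons/acre.

β₁ = 0.1272 is the change in predicted crop yield (tons/acre) per additional inch of rainfall.

Interpretation:
- Rainfall up by 1 inch → predicted crop yield increases by 0.1272 tons/acre
- The effect is assumed constant over the observed range of x (linearity)
- The slope describes association in these data, not necessarily a causal effect

(β₀ = 2.2912 is the fitted value at x = 0 and is not part of the slope interpretation.)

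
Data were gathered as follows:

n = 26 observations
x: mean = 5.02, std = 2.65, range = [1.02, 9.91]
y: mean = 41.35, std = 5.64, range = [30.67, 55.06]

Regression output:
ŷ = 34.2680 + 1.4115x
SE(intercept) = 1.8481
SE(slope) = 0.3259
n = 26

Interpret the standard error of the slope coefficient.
SE(β̂₁) = 0.3259 is the estimated standard deviation of the slope estimate across repeated samples; relative to β̂₁ = 1.4115 that is 23.1%, a moderately precise estimate.

SE(β̂₁) = s / √Sxx, where s is the residual standard deviation and Sxx = Σ(x − x̄)². It is the yardstick for how far β̂₁ = 1.4115 could plausibly be from the true slope.

Relative precision:
- SE / |β̂₁| = 0.3259 / 1.4115 = 23.1%
- Rule of thumb (under 20%: precise; 20% to under 50%: moderately precise; 50% or more: imprecise) → moderately precise

Rough 95% range (±2 SE): 1.4115 ± 0.6518 → (0.7597, 2.0633).

What drives SE(β̂₁): larger n (here n = 26) → smaller SE; more residual scatter → larger SE; wider spread of x values → smaller SE.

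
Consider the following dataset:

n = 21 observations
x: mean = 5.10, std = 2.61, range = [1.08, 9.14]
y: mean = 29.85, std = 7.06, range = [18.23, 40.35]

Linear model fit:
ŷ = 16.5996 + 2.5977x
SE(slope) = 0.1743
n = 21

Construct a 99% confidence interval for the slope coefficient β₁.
The 99% CI for β₁ is (2.0990, 3.0964)

Confidence interval for the slope:

The 99% CI for β₁ is: β̂₁ ± t*(α/2, n-2) × SE(β̂₁)

Step 1: Find critical t-value
- Confidence level = 0.99
- Degrees of freedom = n - 2 = 21 - 2 = 19
- t*(α/2, 19) = 2.8609

Step 2: Calculate margin of error
Margin = 2.8609 × 0.1743 = 0.4987

Step 3: Construct interval
CI = 2.5977 ± 0.4987
CI = (2.0990, 3.0964)

Interpretation: each one-unit increase in x is associated with a change in mean y of between 2.0990 and 3.0964, with 99% confidence.
Both endpoints are positive, so the data support a genuinely positive slope at this confidence level.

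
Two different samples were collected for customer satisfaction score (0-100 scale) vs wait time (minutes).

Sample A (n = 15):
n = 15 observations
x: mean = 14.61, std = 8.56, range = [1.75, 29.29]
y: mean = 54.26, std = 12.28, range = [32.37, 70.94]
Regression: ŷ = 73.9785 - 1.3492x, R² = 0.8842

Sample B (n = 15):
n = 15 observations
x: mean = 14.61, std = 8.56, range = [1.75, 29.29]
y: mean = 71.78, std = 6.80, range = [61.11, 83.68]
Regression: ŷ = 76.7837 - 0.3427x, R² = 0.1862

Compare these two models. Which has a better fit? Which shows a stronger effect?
Model A has the better fit (R² = 0.8842 vs 0.1862). Model A shows the stronger effect (|β₁| = 1.3492 vs 0.3427).

Model Comparison:

Goodness of fit (R²):
- Model A: R² = 0.8842 → 88.42% of variance in satisfaction score explained
- Model B: R² = 0.1862 → 18.62% of variance in satisfaction score explained
- 0.8842 > 0.1862 → Model A has the better fit

Strength of effect — compare |β₁|:
- Model A: β₁ = -1.3492 → predicted satisfaction score falls 1.3492 points per additional minute of wait time
- Model B: β₁ = -0.3427 → predicted satisfaction score falls 0.3427 points per additional minute of wait time
- |-1.3492| > |-0.3427| → Model A shows the stronger marginal effect

Note: A better fit (higher R²) doesn't necessarily mean a more important relationship.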